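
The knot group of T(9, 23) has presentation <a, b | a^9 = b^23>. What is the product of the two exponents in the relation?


The relation is a^9 = b^23.
Product of exponents = 9 * 23
= 207

207


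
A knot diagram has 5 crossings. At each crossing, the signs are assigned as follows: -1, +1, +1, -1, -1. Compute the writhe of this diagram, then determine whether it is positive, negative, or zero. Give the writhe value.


Step 1: Count positive crossings (+1).
Positive crossings: 2
Step 2: Count negative crossings (-1).
Negative crossings: 3
Step 3: Writhe = (positive) - (negative)
w = 2 - 3 = -1
Step 4: |w| = 1, and w is negative

-1


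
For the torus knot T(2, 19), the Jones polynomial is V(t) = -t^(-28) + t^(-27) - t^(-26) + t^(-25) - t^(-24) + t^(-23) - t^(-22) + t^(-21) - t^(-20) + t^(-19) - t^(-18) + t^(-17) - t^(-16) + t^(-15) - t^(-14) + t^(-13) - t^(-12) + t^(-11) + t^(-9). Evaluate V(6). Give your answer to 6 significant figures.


Substituting t = 6 into V(t) = -t^(-28) + t^(-27) - t^(-26) + t^(-25) - t^(-24) + t^(-23) - t^(-22) + t^(-21) - t^(-20) + t^(-19) - t^(-18) + t^(-17) - t^(-16) + t^(-15) - t^(-14) + t^(-13) - t^(-12) + t^(-11) + t^(-9):
  (-)t^(-28) = -1.62841e-22
  (+)t^(-27) = 9.77049e-22
  (-)t^(-26) = -5.86229e-21
  (+)t^(-25) = 3.51738e-20
  (-)t^(-24) = -2.11043e-19
  (+)t^(-23) = 1.26626e-18
  (-)t^(-22) = -7.59753e-18
  (+)t^(-21) = 4.55852e-17
  (-)t^(-20) = -2.73511e-16
  (+)t^(-19) = 1.64107e-15
  (-)t^(-18) = -9.8464e-15
  (+)t^(-17) = 5.90784e-14
  (-)t^(-16) = -3.5447e-13
  (+)t^(-15) = 2.12682e-12
  (-)t^(-14) = -1.27609e-11
  (+)t^(-13) = 7.65656e-11
  (-)t^(-12) = -4.59394e-10
  (+)t^(-11) = 2.75636e-09
  (+)t^(-9) = 9.9229e-08
Sum = (-1.62841e-22) + (9.77049e-22) + (-5.86229e-21) + (3.51738e-20) + (-2.11043e-19) + (1.26626e-18) + (-7.59753e-18) + (4.55852e-17) + (-2.73511e-16) + (1.64107e-15) + (-9.8464e-15) + (5.90784e-14) + (-3.5447e-13) + (2.12682e-12) + (-1.27609e-11) + (7.65656e-11) + (-4.59394e-10) + (2.75636e-09) + (9.9229e-08)
= 1.015916261e-07
Rounded to 6 significant figures: 1.01592e-07

1.01592e-07


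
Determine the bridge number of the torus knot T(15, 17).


The bridge number of T(p,q) is min(p,q).
min(15, 17) = 15

15


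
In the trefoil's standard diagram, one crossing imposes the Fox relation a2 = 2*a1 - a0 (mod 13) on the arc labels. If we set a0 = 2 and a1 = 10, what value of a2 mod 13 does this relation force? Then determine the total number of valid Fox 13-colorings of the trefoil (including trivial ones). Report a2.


Step 1: Apply the given crossing relation 2*a1 - a0 - a2 = 0 (mod 13).
  a2 = 2*a1 - a0 mod 13
  a2 = 2*10 - 2 mod 13
  a2 = 20 - 2 mod 13
  a2 = 18 mod 13 = 5
Step 2: The trefoil has determinant 3.
  Number of Fox p-colorings (p prime) is p^2 if p = 3, else p.
  Since 13 does not divide 3, only trivial (constant) colorings exist.
  (So the trial a0 = 2, a1 = 10 with a0 != a1 does NOT extend to a valid coloring of the whole trefoil: the other two crossing relations require 3*(a1 - a0) = 0 (mod 13), which fails.)
  Total colorings = 13
Step 3: a2 = 5, total Fox 13-colorings = 13

5


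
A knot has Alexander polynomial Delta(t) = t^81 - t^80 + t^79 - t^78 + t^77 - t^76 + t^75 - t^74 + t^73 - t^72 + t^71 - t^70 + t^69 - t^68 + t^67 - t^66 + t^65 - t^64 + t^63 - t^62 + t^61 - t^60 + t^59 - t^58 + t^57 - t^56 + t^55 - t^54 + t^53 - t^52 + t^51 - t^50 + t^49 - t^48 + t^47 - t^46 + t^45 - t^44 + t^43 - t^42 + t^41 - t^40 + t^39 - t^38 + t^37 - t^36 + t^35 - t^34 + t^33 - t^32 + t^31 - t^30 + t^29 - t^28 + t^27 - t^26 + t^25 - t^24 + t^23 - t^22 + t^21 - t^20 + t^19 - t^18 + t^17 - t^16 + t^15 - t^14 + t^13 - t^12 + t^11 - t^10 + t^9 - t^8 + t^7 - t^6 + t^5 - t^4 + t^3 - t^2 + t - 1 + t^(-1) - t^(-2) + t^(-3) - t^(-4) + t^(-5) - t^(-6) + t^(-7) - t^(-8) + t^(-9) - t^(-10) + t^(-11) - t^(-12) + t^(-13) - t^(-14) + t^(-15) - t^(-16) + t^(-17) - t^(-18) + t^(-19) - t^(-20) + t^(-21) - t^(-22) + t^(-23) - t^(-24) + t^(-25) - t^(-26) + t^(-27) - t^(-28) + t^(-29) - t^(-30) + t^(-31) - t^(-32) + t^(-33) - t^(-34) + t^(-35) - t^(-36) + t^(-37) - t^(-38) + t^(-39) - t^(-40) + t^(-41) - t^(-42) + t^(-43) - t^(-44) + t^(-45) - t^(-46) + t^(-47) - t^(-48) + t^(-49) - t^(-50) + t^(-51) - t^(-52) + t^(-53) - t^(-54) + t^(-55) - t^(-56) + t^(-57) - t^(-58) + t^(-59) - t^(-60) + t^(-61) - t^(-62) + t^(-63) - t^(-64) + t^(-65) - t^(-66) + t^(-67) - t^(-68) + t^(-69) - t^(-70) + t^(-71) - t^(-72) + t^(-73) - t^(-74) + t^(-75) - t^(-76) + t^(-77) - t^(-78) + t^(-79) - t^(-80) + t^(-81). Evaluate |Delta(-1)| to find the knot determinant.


Step 1: The polynomial has 163 terms with alternating signs, exponents from 81 down to -81.
Step 2: Substitute t = -1. The i-th term has coefficient (-1)^i and exponent (m-i),
  so its value is (-1)^i * (-1)^(m-i) = (-1)^m = -1 for every i.
Step 3: All 163 terms equal -1, so Delta(-1) = 163 * (-1) = -163
Step 4: |Delta(-1)| = 163

163


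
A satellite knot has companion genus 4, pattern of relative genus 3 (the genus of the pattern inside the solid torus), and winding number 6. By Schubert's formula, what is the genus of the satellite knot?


Schubert: g(satellite) = g_rel(pattern) + |winding| * g(companion),
where g_rel(pattern) is the genus of the pattern relative to the solid torus.
= 3 + 6 * 4
= 3 + 24 = 27

27


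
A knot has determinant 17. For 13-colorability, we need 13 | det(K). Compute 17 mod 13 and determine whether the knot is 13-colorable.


Step 1: A knot is p-colorable if and only if p divides its determinant.
Step 2: Compute 17 mod 13.
17 = 1 * 13 + 4
Step 3: 17 mod 13 = 4
Step 4: The knot is 13-colorable: no

4


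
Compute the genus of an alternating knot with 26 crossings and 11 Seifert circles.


For alternating knots, g = (c - s + 1)/2.
= (26 - 11 + 1)/2
= 16/2 = 8

8


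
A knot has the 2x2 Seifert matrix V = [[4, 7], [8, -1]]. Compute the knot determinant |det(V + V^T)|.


Step 1: Form V + V^T where V = [[4, 7], [8, -1]]
  V^T = [[4, 8], [7, -1]]
  V + V^T = [[8, 15], [15, -2]]
Step 2: det(V + V^T) = 8*(-2) - 15*15
  = -16 - 225 = -241
Step 3: Knot determinant = |det(V + V^T)| = |-241| = 241

241


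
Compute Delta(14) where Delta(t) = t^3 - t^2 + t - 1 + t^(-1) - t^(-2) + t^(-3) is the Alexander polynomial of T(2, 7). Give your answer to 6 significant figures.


Substituting t = 14 into Delta(t) = t^3 - t^2 + t - 1 + t^(-1) - t^(-2) + t^(-3):
Term values: (2744) + (-196) + (14) + (-1) + (0.0714286) + (-0.00510204) + (0.000364431)
Sum = 2561.066691
Rounded to 6 significant figures: 2561.07

2561.07


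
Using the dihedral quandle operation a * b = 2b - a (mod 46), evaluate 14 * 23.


14 * 23 = 2*23 - 14 mod 46
= 46 - 14 mod 46
= 32 mod 46 = 32

32


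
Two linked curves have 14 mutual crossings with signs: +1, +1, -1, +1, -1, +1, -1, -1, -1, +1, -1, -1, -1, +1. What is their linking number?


Step 1: Count positive crossings: 6
Step 2: Count negative crossings: 8
Step 3: Sum of signs = 6 - 8 = -2
Step 4: Linking number = sum/2 = -2/2 = -1

-1


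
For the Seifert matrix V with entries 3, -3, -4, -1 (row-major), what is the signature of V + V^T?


Step 1: V + V^T = [[6, -7], [-7, -2]]
Step 2: trace = 4, det = -61
Step 3: Discriminant = 4^2 - 4*(-61) = 260
Step 4: Eigenvalues: 10.0623, -6.06226
Step 5: Signature = (# positive eigenvalues) - (# negative eigenvalues) = 0

0


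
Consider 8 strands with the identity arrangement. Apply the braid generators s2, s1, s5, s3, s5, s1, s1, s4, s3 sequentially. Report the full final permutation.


Starting with identity [1, 2, 3, 4, 5, 6, 7, 8].
Apply generators in sequence:
  After s2: [1, 3, 2, 4, 5, 6, 7, 8]
  After s1: [3, 1, 2, 4, 5, 6, 7, 8]
  After s5: [3, 1, 2, 4, 6, 5, 7, 8]
  After s3: [3, 1, 4, 2, 6, 5, 7, 8]
  After s5: [3, 1, 4, 2, 5, 6, 7, 8]
  After s1: [1, 3, 4, 2, 5, 6, 7, 8]
  After s1: [3, 1, 4, 2, 5, 6, 7, 8]
  After s4: [3, 1, 4, 5, 2, 6, 7, 8]
  After s3: [3, 1, 5, 4, 2, 6, 7, 8]
Final permutation: [3, 1, 5, 4, 2, 6, 7, 8]

[3, 1, 5, 4, 2, 6, 7, 8]


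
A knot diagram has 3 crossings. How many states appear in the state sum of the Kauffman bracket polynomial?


Each crossing contributes 2 choices (A-smoothing or B-smoothing).
Total states = 2^3 = 8

8


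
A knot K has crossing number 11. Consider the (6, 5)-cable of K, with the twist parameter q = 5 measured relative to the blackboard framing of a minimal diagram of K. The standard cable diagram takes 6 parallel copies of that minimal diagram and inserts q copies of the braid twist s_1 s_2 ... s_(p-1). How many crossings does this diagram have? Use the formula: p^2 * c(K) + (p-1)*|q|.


Step 1: Each of the c(K) crossings of the companion diagram becomes p*p = p^2 crossings among the p parallel strands, and each of the |q| twists s_1 s_2 ... s_(p-1) adds (p-1) crossings.
  Crossings = p^2 * c(K) + (p-1)*|q|
Step 2: = 6^2 * 11 + (6-1)*5
Step 3: = 36*11 + 5*5
Step 4: = 396 + 25 = 421

421


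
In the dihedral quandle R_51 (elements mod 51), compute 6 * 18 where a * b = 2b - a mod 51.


6 * 18 = 2*18 - 6 mod 51
= 36 - 6 mod 51
= 30 mod 51 = 30

30


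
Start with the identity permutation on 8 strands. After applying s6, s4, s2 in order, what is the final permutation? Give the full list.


Starting with identity [1, 2, 3, 4, 5, 6, 7, 8].
Apply generators in sequence:
  After s6: [1, 2, 3, 4, 5, 7, 6, 8]
  After s4: [1, 2, 3, 5, 4, 7, 6, 8]
  After s2: [1, 3, 2, 5, 4, 7, 6, 8]
Final permutation: [1, 3, 2, 5, 4, 7, 6, 8]

[1, 3, 2, 5, 4, 7, 6, 8]


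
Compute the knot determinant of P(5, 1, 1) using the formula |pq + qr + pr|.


Step 1: Compute pq + qr + pr.
pq = 5*1 = 5
qr = 1*1 = 1
pr = 5*1 = 5
pq + qr + pr = 5 + 1 + 5 = 11
Step 2: Take absolute value.
det(P(5,1,1)) = |11| = 11

11


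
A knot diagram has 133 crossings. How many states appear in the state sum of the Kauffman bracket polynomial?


Each crossing contributes 2 choices (A-smoothing or B-smoothing).
Total states = 2^133 = 10889035741470030830827987437816582766592

10889035741470030830827987437816582766592


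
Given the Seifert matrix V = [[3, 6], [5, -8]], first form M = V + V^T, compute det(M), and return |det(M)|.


Step 1: Form V + V^T where V = [[3, 6], [5, -8]]
  V^T = [[3, 5], [6, -8]]
  V + V^T = [[6, 11], [11, -16]]
Step 2: det(V + V^T) = 6*(-16) - 11*11
  = -96 - 121 = -217
Step 3: Knot determinant = |det(V + V^T)| = |-217| = 217

217


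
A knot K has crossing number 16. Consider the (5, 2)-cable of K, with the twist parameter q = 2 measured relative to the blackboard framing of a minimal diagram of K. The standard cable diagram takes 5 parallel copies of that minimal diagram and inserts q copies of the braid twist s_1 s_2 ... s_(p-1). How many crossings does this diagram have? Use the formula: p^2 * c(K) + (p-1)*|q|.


Step 1: Each of the c(K) crossings of the companion diagram becomes p*p = p^2 crossings among the p parallel strands, and each of the |q| twists s_1 s_2 ... s_(p-1) adds (p-1) crossings.
  Crossings = p^2 * c(K) + (p-1)*|q|
Step 2: = 5^2 * 16 + (5-1)*2
Step 3: = 25*16 + 4*2
Step 4: = 400 + 8 = 408

408


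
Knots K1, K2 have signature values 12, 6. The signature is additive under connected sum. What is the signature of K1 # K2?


The signature is additive under connected sum.
signature(K1 # K2) = (12) + (6)
= 18

18


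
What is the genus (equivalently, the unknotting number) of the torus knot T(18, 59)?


For a torus knot T(p,q), both the unknotting number and genus equal (p-1)(q-1)/2.
= (18-1)(59-1)/2
= 17*58/2
= 986/2 = 493

493


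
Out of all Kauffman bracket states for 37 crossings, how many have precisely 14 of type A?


We choose which 14 of 37 crossings get A-smoothings.
C(37, 14) = 37! / (14! * 23!)
= 6107086800

6107086800


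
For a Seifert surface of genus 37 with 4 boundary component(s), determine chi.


chi = 2 - 2g - b
= 2 - 2*37 - 4
= 2 - 74 - 4 = -76

-76


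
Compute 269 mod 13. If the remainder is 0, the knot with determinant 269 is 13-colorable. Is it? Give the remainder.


Step 1: A knot is p-colorable if and only if p divides its determinant.
Step 2: Compute 269 mod 13.
269 = 20 * 13 + 9
Step 3: 269 mod 13 = 9
Step 4: The knot is 13-colorable: no

9


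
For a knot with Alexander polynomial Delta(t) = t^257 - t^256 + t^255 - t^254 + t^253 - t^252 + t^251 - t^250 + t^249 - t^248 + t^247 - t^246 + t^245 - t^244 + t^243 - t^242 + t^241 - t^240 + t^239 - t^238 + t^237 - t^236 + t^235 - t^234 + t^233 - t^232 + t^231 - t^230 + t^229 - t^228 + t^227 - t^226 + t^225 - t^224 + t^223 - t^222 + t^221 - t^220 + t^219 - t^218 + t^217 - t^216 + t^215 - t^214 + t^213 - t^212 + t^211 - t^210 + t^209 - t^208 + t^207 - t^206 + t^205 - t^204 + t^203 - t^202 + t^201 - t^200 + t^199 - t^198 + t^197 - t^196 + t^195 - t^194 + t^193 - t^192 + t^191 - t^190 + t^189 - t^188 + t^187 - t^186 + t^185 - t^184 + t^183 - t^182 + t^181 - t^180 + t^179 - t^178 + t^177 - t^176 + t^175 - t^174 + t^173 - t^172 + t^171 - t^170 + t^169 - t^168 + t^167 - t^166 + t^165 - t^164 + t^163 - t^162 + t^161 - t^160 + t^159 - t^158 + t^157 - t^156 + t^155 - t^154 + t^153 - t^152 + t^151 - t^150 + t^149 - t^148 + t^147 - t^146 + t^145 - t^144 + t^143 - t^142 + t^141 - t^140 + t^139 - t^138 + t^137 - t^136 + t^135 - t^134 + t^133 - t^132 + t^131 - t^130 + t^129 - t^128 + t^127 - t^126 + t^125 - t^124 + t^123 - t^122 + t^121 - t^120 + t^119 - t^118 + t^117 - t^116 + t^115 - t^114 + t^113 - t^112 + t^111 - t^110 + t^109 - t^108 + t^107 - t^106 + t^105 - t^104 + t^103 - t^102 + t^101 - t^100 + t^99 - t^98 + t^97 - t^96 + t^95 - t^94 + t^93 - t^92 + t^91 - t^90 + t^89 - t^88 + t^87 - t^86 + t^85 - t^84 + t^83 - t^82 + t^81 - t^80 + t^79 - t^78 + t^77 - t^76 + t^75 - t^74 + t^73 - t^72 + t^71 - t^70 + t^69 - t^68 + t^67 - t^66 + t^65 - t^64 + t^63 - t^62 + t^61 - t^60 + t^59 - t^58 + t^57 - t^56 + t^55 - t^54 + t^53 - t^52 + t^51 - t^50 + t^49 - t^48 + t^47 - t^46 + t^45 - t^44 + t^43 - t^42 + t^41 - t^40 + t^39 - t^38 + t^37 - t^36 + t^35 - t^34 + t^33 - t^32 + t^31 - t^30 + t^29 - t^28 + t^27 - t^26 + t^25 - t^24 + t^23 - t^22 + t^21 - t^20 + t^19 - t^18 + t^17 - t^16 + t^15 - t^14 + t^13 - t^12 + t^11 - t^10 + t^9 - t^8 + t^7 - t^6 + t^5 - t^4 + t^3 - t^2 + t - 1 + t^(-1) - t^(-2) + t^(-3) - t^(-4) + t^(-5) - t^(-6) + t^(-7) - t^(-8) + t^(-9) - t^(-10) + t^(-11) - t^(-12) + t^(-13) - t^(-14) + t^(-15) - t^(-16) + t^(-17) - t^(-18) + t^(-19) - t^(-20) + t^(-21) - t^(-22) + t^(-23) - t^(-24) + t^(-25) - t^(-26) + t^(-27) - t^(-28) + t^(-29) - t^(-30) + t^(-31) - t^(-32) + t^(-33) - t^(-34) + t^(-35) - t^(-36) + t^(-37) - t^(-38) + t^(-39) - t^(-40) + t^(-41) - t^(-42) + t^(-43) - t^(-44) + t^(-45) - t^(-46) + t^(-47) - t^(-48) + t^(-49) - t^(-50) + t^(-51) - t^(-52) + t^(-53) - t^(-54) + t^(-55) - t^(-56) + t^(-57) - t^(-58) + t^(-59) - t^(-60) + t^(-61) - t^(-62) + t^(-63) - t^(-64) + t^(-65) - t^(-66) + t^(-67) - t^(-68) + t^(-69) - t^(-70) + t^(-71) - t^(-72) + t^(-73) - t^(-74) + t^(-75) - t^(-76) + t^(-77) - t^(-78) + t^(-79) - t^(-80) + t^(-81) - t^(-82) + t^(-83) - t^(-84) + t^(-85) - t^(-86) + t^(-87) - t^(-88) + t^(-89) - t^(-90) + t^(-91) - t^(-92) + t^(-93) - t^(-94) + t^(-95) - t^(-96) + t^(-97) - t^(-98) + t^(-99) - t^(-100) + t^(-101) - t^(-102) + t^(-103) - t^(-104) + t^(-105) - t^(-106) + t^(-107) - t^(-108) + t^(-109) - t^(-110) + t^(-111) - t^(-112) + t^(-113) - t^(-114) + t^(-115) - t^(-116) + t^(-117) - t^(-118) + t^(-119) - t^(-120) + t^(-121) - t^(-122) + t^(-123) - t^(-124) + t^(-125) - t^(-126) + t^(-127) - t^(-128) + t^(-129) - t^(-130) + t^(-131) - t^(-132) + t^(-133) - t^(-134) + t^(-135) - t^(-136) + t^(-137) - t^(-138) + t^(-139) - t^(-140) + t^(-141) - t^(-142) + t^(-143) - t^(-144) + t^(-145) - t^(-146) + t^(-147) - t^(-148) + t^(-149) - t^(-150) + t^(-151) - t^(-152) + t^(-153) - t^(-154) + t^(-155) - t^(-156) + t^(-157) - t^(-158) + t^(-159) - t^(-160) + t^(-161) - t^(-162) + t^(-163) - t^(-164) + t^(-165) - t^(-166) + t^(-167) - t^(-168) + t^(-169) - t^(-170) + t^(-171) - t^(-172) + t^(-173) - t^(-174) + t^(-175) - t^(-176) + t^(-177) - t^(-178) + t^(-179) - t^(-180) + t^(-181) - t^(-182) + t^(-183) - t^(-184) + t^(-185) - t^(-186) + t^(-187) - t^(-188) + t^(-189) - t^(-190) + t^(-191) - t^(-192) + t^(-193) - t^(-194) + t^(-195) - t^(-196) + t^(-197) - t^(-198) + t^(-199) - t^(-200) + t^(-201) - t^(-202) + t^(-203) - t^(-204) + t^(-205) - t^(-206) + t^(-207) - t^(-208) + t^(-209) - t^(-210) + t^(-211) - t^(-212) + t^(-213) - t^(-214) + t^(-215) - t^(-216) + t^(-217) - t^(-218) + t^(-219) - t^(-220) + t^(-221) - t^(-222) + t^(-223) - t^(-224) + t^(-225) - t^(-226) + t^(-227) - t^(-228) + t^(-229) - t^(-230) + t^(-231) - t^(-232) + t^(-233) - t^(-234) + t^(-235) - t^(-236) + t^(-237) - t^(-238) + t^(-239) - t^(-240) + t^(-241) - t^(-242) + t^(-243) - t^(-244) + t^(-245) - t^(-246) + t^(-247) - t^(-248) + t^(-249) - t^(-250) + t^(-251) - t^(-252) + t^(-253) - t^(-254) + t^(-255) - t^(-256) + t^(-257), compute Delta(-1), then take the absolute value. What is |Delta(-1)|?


Step 1: The polynomial has 515 terms with alternating signs, exponents from 257 down to -257.
Step 2: Substitute t = -1. The i-th term has coefficient (-1)^i and exponent (m-i),
  so its value is (-1)^i * (-1)^(m-i) = (-1)^m = -1 for every i.
Step 3: All 515 terms equal -1, so Delta(-1) = 515 * (-1) = -515
Step 4: |Delta(-1)| = 515

515


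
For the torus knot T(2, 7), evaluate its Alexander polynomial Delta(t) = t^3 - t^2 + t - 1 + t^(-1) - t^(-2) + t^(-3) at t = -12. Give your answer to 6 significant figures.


Substituting t = -12 into Delta(t) = t^3 - t^2 + t - 1 + t^(-1) - t^(-2) + t^(-3):
Term values: (-1728) + (-144) + (-12) + (-1) + (-0.0833333) + (-0.00694444) + (-0.000578704)
Sum = -1885.090856
Rounded to 6 significant figures: -1885.09

-1885.09


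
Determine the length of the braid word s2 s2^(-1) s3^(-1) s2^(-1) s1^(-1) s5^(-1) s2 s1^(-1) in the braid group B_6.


The word length counts the number of generators (including inverses).
Listing each generator: s2, s2^(-1), s3^(-1), s2^(-1), s1^(-1), s5^(-1), s2, s1^(-1)
There are 8 generators in this braid word.

8


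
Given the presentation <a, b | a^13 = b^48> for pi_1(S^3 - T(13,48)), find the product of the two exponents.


The relation is a^13 = b^48.
Product of exponents = 13 * 48
= 624

624


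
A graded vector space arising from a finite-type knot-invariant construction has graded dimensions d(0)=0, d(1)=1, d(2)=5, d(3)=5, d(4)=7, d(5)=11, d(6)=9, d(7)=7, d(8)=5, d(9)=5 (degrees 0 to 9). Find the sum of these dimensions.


Total dimension = d(0) + d(1) + ... + d(9)
= 0 + 1 + 5 + 5 + 7 + 11 + 9 + 7 + 5 + 5
= 55

55


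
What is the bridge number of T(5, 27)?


The bridge number of T(p,q) is min(p,q).
min(5, 27) = 5

5


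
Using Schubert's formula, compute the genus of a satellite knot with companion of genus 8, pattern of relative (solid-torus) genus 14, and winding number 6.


Schubert: g(satellite) = g_rel(pattern) + |winding| * g(companion),
where g_rel(pattern) is the genus of the pattern relative to the solid torus.
= 14 + 6 * 8
= 14 + 48 = 62

62


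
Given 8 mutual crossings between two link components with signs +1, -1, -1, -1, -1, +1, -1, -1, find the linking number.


Step 1: Count positive crossings: 2
Step 2: Count negative crossings: 6
Step 3: Sum of signs = 2 - 6 = -4
Step 4: Linking number = sum/2 = -4/2 = -2

-2


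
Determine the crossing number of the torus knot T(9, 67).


For a torus knot T(p, q) with gcd(p,q)=1,
the crossing number is min(p*(q-1), q*(p-1)).
p*(q-1) = 9*66 = 594
q*(p-1) = 67*8 = 536
min(594, 536) = 536

536


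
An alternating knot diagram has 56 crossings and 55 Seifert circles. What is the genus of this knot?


For alternating knots, g = (c - s + 1)/2.
= (56 - 55 + 1)/2
= 2/2 = 1

1


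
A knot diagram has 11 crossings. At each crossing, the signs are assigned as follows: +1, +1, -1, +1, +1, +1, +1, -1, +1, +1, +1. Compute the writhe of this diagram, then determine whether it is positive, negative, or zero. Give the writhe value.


Step 1: Count positive crossings (+1).
Positive crossings: 9
Step 2: Count negative crossings (-1).
Negative crossings: 2
Step 3: Writhe = (positive) - (negative)
w = 9 - 2 = 7
Step 4: |w| = 7, and w is positive

7


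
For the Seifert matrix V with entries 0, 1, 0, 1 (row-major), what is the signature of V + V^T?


Step 1: V + V^T = [[0, 1], [1, 2]]
Step 2: trace = 2, det = -1
Step 3: Discriminant = 2^2 - 4*(-1) = 8
Step 4: Eigenvalues: 2.41421, -0.414214
Step 5: Signature = (# positive eigenvalues) - (# negative eigenvalues) = 0

0


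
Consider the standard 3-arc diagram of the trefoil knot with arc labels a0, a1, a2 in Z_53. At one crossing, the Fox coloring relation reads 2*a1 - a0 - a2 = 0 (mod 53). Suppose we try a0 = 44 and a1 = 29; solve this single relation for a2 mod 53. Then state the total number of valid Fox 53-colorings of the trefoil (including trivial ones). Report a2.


Step 1: Apply the given crossing relation 2*a1 - a0 - a2 = 0 (mod 53).
  a2 = 2*a1 - a0 mod 53
  a2 = 2*29 - 44 mod 53
  a2 = 58 - 44 mod 53
  a2 = 14 mod 53 = 14
Step 2: The trefoil has determinant 3.
  Number of Fox p-colorings (p prime) is p^2 if p = 3, else p.
  Since 53 does not divide 3, only trivial (constant) colorings exist.
  (So the trial a0 = 44, a1 = 29 with a0 != a1 does NOT extend to a valid coloring of the whole trefoil: the other two crossing relations require 3*(a1 - a0) = 0 (mod 53), which fails.)
  Total colorings = 53
Step 3: a2 = 14, total Fox 53-colorings = 53

14


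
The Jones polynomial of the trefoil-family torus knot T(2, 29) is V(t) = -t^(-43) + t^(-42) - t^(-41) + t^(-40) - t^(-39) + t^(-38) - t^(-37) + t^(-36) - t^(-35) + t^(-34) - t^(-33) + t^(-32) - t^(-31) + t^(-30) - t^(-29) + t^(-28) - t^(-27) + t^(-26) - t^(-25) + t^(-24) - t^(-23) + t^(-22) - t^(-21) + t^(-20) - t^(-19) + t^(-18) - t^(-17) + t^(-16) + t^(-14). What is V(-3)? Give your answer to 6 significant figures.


Substituting t = -3 into V(t) = -t^(-43) + t^(-42) - t^(-41) + t^(-40) - t^(-39) + t^(-38) - t^(-37) + t^(-36) - t^(-35) + t^(-34) - t^(-33) + t^(-32) - t^(-31) + t^(-30) - t^(-29) + t^(-28) - t^(-27) + t^(-26) - t^(-25) + t^(-24) - t^(-23) + t^(-22) - t^(-21) + t^(-20) - t^(-19) + t^(-18) - t^(-17) + t^(-16) + t^(-14):
  (-)t^(-43) = 3.04639e-21
  (+)t^(-42) = 9.13918e-21
  (-)t^(-41) = 2.74175e-20
  (+)t^(-40) = 8.22526e-20
  (-)t^(-39) = 2.46758e-19
  (+)t^(-38) = 7.40274e-19
  (-)t^(-37) = 2.22082e-18
  (+)t^(-36) = 6.66246e-18
  (-)t^(-35) = 1.99874e-17
  (+)t^(-34) = 5.99622e-17
  (-)t^(-33) = 1.79887e-16
  (+)t^(-32) = 5.3966e-16
  (-)t^(-31) = 1.61898e-15
  (+)t^(-30) = 4.85694e-15
  (-)t^(-29) = 1.45708e-14
  (+)t^(-28) = 4.37124e-14
  (-)t^(-27) = 1.31137e-13
  (+)t^(-26) = 3.93412e-13
  (-)t^(-25) = 1.18024e-12
  (+)t^(-24) = 3.54071e-12
  (-)t^(-23) = 1.06221e-11
  (+)t^(-22) = 3.18664e-11
  (-)t^(-21) = 9.55991e-11
  (+)t^(-20) = 2.86797e-10
  (-)t^(-19) = 8.60392e-10
  (+)t^(-18) = 2.58117e-09
  (-)t^(-17) = 7.74352e-09
  (+)t^(-16) = 2.32306e-08
  (+)t^(-14) = 2.09075e-07
Sum = (3.04639e-21) + (9.13918e-21) + (2.74175e-20) + (8.22526e-20) + (2.46758e-19) + (7.40274e-19) + (2.22082e-18) + (6.66246e-18) + (1.99874e-17) + (5.99622e-17) + (1.79887e-16) + (5.3966e-16) + (1.61898e-15) + (4.85694e-15) + (1.45708e-14) + (4.37124e-14) + (1.31137e-13) + (3.93412e-13) + (1.18024e-12) + (3.54071e-12) + (1.06221e-11) + (3.18664e-11) + (9.55991e-11) + (2.86797e-10) + (8.60392e-10) + (2.58117e-09) + (7.74352e-09) + (2.32306e-08) + (2.09075e-07)
= 2.439210178e-07
Rounded to 6 significant figures: 2.43921e-07

2.43921e-07


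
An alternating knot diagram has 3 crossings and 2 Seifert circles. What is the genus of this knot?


For alternating knots, g = (c - s + 1)/2.
= (3 - 2 + 1)/2
= 2/2 = 1

1


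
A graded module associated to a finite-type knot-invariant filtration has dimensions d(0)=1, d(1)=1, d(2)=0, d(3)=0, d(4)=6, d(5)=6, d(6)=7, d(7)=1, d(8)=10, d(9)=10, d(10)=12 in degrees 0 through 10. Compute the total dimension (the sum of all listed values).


Total dimension = d(0) + d(1) + ... + d(10)
= 1 + 1 + 0 + 0 + 6 + 6 + 7 + 1 + 10 + 10 + 12
= 54

54


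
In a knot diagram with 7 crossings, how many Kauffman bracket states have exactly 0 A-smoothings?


We choose which 0 of 7 crossings get A-smoothings.
C(7, 0) = 7! / (0! * 7!)
= 1

1


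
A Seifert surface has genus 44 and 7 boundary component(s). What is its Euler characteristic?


chi = 2 - 2g - b
= 2 - 2*44 - 7
= 2 - 88 - 7 = -93

-93


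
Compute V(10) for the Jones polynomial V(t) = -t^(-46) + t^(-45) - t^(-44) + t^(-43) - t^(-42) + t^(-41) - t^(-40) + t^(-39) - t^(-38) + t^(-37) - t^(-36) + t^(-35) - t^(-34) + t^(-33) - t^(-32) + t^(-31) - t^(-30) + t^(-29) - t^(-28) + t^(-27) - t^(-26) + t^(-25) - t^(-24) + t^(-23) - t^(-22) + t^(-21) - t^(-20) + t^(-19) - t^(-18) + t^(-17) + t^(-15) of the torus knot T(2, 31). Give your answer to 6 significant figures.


Substituting t = 10 into V(t) = -t^(-46) + t^(-45) - t^(-44) + t^(-43) - t^(-42) + t^(-41) - t^(-40) + t^(-39) - t^(-38) + t^(-37) - t^(-36) + t^(-35) - t^(-34) + t^(-33) - t^(-32) + t^(-31) - t^(-30) + t^(-29) - t^(-28) + t^(-27) - t^(-26) + t^(-25) - t^(-24) + t^(-23) - t^(-22) + t^(-21) - t^(-20) + t^(-19) - t^(-18) + t^(-17) + t^(-15):
  (-)t^(-46) = -1e-46
  (+)t^(-45) = 1e-45
  (-)t^(-44) = -1e-44
  (+)t^(-43) = 1e-43
  (-)t^(-42) = -1e-42
  (+)t^(-41) = 1e-41
  (-)t^(-40) = -1e-40
  (+)t^(-39) = 1e-39
  (-)t^(-38) = -1e-38
  (+)t^(-37) = 1e-37
  (-)t^(-36) = -1e-36
  (+)t^(-35) = 1e-35
  (-)t^(-34) = -1e-34
  (+)t^(-33) = 1e-33
  (-)t^(-32) = -1e-32
  (+)t^(-31) = 1e-31
  (-)t^(-30) = -1e-30
  (+)t^(-29) = 1e-29
  (-)t^(-28) = -1e-28
  (+)t^(-27) = 1e-27
  (-)t^(-26) = -1e-26
  (+)t^(-25) = 1e-25
  (-)t^(-24) = -1e-24
  (+)t^(-23) = 1e-23
  (-)t^(-22) = -1e-22
  (+)t^(-21) = 1e-21
  (-)t^(-20) = -1e-20
  (+)t^(-19) = 1e-19
  (-)t^(-18) = -1e-18
  (+)t^(-17) = 1e-17
  (+)t^(-15) = 1e-15
Sum = (-1e-46) + (1e-45) + (-1e-44) + (1e-43) + (-1e-42) + (1e-41) + (-1e-40) + (1e-39) + (-1e-38) + (1e-37) + (-1e-36) + (1e-35) + (-1e-34) + (1e-33) + (-1e-32) + (1e-31) + (-1e-30) + (1e-29) + (-1e-28) + (1e-27) + (-1e-26) + (1e-25) + (-1e-24) + (1e-23) + (-1e-22) + (1e-21) + (-1e-20) + (1e-19) + (-1e-18) + (1e-17) + (1e-15)
= 1.009090909e-15
Rounded to 6 significant figures: 1.00909e-15

1.00909e-15


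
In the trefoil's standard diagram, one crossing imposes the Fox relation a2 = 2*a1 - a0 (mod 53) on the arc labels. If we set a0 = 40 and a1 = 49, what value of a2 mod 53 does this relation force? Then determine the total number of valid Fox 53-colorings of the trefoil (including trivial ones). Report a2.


Step 1: Apply the given crossing relation 2*a1 - a0 - a2 = 0 (mod 53).
  a2 = 2*a1 - a0 mod 53
  a2 = 2*49 - 40 mod 53
  a2 = 98 - 40 mod 53
  a2 = 58 mod 53 = 5
Step 2: The trefoil has determinant 3.
  Number of Fox p-colorings (p prime) is p^2 if p = 3, else p.
  Since 53 does not divide 3, only trivial (constant) colorings exist.
  (So the trial a0 = 40, a1 = 49 with a0 != a1 does NOT extend to a valid coloring of the whole trefoil: the other two crossing relations require 3*(a1 - a0) = 0 (mod 53), which fails.)
  Total colorings = 53
Step 3: a2 = 5, total Fox 53-colorings = 53

5


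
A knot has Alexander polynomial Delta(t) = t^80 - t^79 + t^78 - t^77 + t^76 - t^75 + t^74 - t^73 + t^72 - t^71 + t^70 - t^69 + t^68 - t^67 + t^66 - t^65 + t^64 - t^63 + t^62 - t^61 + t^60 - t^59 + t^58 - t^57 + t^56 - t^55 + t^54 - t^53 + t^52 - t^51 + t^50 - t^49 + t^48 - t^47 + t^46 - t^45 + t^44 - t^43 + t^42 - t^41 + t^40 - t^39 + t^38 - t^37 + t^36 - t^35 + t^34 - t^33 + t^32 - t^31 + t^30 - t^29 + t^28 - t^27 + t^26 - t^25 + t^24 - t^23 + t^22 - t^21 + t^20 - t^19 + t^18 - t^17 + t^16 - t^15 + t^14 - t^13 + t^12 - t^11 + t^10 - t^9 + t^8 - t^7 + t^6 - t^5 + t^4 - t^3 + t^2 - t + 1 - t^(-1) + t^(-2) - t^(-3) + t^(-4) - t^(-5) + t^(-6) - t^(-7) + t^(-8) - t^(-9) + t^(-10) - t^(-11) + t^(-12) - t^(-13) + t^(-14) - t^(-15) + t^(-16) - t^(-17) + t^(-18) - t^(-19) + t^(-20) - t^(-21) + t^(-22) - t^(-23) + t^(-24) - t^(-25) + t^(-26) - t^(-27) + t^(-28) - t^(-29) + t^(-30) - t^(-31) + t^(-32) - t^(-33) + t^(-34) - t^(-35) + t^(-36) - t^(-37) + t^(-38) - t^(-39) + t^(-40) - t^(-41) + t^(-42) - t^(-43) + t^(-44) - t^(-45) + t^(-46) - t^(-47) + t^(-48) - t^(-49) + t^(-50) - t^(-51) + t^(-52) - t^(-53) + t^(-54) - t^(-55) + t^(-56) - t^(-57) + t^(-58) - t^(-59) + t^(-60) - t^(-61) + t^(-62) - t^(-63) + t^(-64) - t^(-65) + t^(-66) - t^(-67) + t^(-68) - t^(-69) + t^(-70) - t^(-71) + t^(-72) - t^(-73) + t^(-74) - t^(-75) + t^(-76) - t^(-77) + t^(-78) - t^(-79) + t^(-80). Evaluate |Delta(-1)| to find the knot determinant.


Step 1: The polynomial has 161 terms with alternating signs, exponents from 80 down to -80.
Step 2: Substitute t = -1. The i-th term has coefficient (-1)^i and exponent (m-i),
  so its value is (-1)^i * (-1)^(m-i) = (-1)^m = 1 for every i.
Step 3: All 161 terms equal 1, so Delta(-1) = 161 * (1) = 161
Step 4: |Delta(-1)| = 161

161


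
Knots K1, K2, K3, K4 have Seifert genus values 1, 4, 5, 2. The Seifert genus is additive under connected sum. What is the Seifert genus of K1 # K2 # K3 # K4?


The Seifert genus is additive under connected sum.
Seifert genus(K1 # K2 # K3 # K4) = (1) + (4) + (5) + (2)
= 12

12


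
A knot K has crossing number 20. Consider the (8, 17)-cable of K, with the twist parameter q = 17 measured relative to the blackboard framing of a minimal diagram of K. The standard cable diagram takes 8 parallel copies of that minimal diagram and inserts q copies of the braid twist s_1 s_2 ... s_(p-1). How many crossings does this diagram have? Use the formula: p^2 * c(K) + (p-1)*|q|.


Step 1: Each of the c(K) crossings of the companion diagram becomes p*p = p^2 crossings among the p parallel strands, and each of the |q| twists s_1 s_2 ... s_(p-1) adds (p-1) crossings.
  Crossings = p^2 * c(K) + (p-1)*|q|
Step 2: = 8^2 * 20 + (8-1)*17
Step 3: = 64*20 + 7*17
Step 4: = 1280 + 119 = 1399

1399


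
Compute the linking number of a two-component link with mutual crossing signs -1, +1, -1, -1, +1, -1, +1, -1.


Step 1: Count positive crossings: 3
Step 2: Count negative crossings: 5
Step 3: Sum of signs = 3 - 5 = -2
Step 4: Linking number = sum/2 = -2/2 = -1

-1


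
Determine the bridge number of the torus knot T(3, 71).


The bridge number of T(p,q) is min(p,q).
min(3, 71) = 3

3


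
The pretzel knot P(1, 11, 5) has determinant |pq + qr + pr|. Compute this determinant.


Step 1: Compute pq + qr + pr.
pq = 1*11 = 11
qr = 11*5 = 55
pr = 1*5 = 5
pq + qr + pr = 11 + 55 + 5 = 71
Step 2: Take absolute value.
det(P(1,11,5)) = |71| = 71

71


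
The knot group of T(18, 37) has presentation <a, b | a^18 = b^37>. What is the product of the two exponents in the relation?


The relation is a^18 = b^37.
Product of exponents = 18 * 37
= 666

666


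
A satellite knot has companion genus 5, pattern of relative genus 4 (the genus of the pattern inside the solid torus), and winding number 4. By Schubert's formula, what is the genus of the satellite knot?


Schubert: g(satellite) = g_rel(pattern) + |winding| * g(companion),
where g_rel(pattern) is the genus of the pattern relative to the solid torus.
= 4 + 4 * 5
= 4 + 20 = 24

24


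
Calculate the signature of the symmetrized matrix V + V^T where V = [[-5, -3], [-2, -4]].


Step 1: V + V^T = [[-10, -5], [-5, -8]]
Step 2: trace = -18, det = 55
Step 3: Discriminant = (-18)^2 - 4*55 = 104
Step 4: Eigenvalues: -3.90098, -14.099
Step 5: Signature = (# positive eigenvalues) - (# negative eigenvalues) = -2

-2


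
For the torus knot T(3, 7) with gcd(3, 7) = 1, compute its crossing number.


For a torus knot T(p, q) with gcd(p,q)=1,
the crossing number is min(p*(q-1), q*(p-1)).
p*(q-1) = 3*6 = 18
q*(p-1) = 7*2 = 14
min(18, 14) = 14

14


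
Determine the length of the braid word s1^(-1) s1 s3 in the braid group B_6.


The word length counts the number of generators (including inverses).
Listing each generator: s1^(-1), s1, s3
There are 3 generators in this braid word.

3


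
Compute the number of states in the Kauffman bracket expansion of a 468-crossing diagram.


Each crossing contributes 2 choices (A-smoothing or B-smoothing).
Total states = 2^468 = 762145642166990290864647761179972242614403843424065222377723867096038022172794340849684107193235344521442121855812163792833978437326241529856

762145642166990290864647761179972242614403843424065222377723867096038022172794340849684107193235344521442121855812163792833978437326241529856


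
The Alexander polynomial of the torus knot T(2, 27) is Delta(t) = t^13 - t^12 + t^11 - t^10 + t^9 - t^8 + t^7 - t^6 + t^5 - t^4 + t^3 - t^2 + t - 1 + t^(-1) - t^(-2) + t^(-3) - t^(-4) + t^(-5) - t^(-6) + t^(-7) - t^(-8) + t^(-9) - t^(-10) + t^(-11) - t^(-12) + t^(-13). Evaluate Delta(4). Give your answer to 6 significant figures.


Substituting t = 4 into Delta(t) = t^13 - t^12 + t^11 - t^10 + t^9 - t^8 + t^7 - t^6 + t^5 - t^4 + t^3 - t^2 + t - 1 + t^(-1) - t^(-2) + t^(-3) - t^(-4) + t^(-5) - t^(-6) + t^(-7) - t^(-8) + t^(-9) - t^(-10) + t^(-11) - t^(-12) + t^(-13):
Term values: (67108864) + (-16777216) + (4194304) + (-1048576) + (262144) + (-65536) + (16384) + (-4096) + (1024) + (-256) + (64) + (-16) + (4) + (-1) + (0.25) + (-0.0625) + (0.015625) + (-0.00390625) + (0.000976562) + (-0.000244141) + (6.10352e-05) + (-1.52588e-05) + (3.8147e-06) + (-9.53674e-07) + (2.38419e-07) + (-5.96046e-08) + (1.49012e-08)
Sum = 53687091.2
Rounded to 6 significant figures: 5.36871e+07

5.36871e+07


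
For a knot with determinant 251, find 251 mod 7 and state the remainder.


Step 1: A knot is p-colorable if and only if p divides its determinant.
Step 2: Compute 251 mod 7.
251 = 35 * 7 + 6
Step 3: 251 mod 7 = 6
Step 4: The knot is 7-colorable: no

6


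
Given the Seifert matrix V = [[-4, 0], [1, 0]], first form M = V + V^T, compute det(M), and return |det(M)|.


Step 1: Form V + V^T where V = [[-4, 0], [1, 0]]
  V^T = [[-4, 1], [0, 0]]
  V + V^T = [[-8, 1], [1, 0]]
Step 2: det(V + V^T) = (-8)*0 - 1*1
  = 0 - 1 = -1
Step 3: Knot determinant = |det(V + V^T)| = |-1| = 1

1


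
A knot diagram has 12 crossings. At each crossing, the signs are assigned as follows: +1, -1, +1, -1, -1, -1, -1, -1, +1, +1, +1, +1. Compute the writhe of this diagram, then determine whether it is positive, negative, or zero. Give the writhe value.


Step 1: Count positive crossings (+1).
Positive crossings: 6
Step 2: Count negative crossings (-1).
Negative crossings: 6
Step 3: Writhe = (positive) - (negative)
w = 6 - 6 = 0
Step 4: |w| = 0, and w is zero

0


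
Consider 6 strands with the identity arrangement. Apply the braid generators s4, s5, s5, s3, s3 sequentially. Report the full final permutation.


Starting with identity [1, 2, 3, 4, 5, 6].
Apply generators in sequence:
  After s4: [1, 2, 3, 5, 4, 6]
  After s5: [1, 2, 3, 5, 6, 4]
  After s5: [1, 2, 3, 5, 4, 6]
  After s3: [1, 2, 5, 3, 4, 6]
  After s3: [1, 2, 3, 5, 4, 6]
Final permutation: [1, 2, 3, 5, 4, 6]

[1, 2, 3, 5, 4, 6]


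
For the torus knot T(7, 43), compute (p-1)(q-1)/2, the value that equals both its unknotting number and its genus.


For a torus knot T(p,q), both the unknotting number and genus equal (p-1)(q-1)/2.
= (7-1)(43-1)/2
= 6*42/2
= 252/2 = 126

126


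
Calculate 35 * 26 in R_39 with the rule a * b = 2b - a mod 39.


35 * 26 = 2*26 - 35 mod 39
= 52 - 35 mod 39
= 17 mod 39 = 17

17


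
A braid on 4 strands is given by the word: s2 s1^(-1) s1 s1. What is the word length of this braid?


The word length counts the number of generators (including inverses).
Listing each generator: s2, s1^(-1), s1, s1
There are 4 generators in this braid word.

4


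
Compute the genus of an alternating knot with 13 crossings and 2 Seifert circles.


For alternating knots, g = (c - s + 1)/2.
= (13 - 2 + 1)/2
= 12/2 = 6

6


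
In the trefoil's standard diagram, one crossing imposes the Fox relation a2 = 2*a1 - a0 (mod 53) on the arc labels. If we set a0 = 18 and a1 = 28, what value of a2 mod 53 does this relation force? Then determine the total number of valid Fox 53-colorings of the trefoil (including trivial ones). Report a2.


Step 1: Apply the given crossing relation 2*a1 - a0 - a2 = 0 (mod 53).
  a2 = 2*a1 - a0 mod 53
  a2 = 2*28 - 18 mod 53
  a2 = 56 - 18 mod 53
  a2 = 38 mod 53 = 38
Step 2: The trefoil has determinant 3.
  Number of Fox p-colorings (p prime) is p^2 if p = 3, else p.
  Since 53 does not divide 3, only trivial (constant) colorings exist.
  (So the trial a0 = 18, a1 = 28 with a0 != a1 does NOT extend to a valid coloring of the whole trefoil: the other two crossing relations require 3*(a1 - a0) = 0 (mod 53), which fails.)
  Total colorings = 53
Step 3: a2 = 38, total Fox 53-colorings = 53

38


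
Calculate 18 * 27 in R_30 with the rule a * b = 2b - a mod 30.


18 * 27 = 2*27 - 18 mod 30
= 54 - 18 mod 30
= 36 mod 30 = 6

6


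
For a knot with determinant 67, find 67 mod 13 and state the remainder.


Step 1: A knot is p-colorable if and only if p divides its determinant.
Step 2: Compute 67 mod 13.
67 = 5 * 13 + 2
Step 3: 67 mod 13 = 2
Step 4: The knot is 13-colorable: no

2


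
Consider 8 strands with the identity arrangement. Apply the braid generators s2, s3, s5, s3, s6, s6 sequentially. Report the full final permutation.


Starting with identity [1, 2, 3, 4, 5, 6, 7, 8].
Apply generators in sequence:
  After s2: [1, 3, 2, 4, 5, 6, 7, 8]
  After s3: [1, 3, 4, 2, 5, 6, 7, 8]
  After s5: [1, 3, 4, 2, 6, 5, 7, 8]
  After s3: [1, 3, 2, 4, 6, 5, 7, 8]
  After s6: [1, 3, 2, 4, 6, 7, 5, 8]
  After s6: [1, 3, 2, 4, 6, 5, 7, 8]
Final permutation: [1, 3, 2, 4, 6, 5, 7, 8]

[1, 3, 2, 4, 6, 5, 7, 8]


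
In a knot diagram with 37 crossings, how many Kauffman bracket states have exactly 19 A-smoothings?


We choose which 19 of 37 crossings get A-smoothings.
C(37, 19) = 37! / (19! * 18!)
= 17672631900

17672631900


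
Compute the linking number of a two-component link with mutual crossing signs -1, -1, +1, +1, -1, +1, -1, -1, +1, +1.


Step 1: Count positive crossings: 5
Step 2: Count negative crossings: 5
Step 3: Sum of signs = 5 - 5 = 0
Step 4: Linking number = sum/2 = 0/2 = 0

0


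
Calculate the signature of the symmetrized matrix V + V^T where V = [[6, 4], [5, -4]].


Step 1: V + V^T = [[12, 9], [9, -8]]
Step 2: trace = 4, det = -177
Step 3: Discriminant = 4^2 - 4*(-177) = 724
Step 4: Eigenvalues: 15.4536, -11.4536
Step 5: Signature = (# positive eigenvalues) - (# negative eigenvalues) = 0

0


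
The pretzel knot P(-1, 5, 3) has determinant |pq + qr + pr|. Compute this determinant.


Step 1: Compute pq + qr + pr.
pq = (-1)*5 = -5
qr = 5*3 = 15
pr = (-1)*3 = -3
pq + qr + pr = -5 + 15 + (-3) = 7
Step 2: Take absolute value.
det(P(-1,5,3)) = |7| = 7

7


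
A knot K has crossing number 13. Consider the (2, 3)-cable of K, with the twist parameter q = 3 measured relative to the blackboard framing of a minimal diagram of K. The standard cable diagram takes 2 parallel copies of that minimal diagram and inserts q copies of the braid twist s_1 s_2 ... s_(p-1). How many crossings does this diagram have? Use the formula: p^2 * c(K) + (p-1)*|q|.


Step 1: Each of the c(K) crossings of the companion diagram becomes p*p = p^2 crossings among the p parallel strands, and each of the |q| twists s_1 s_2 ... s_(p-1) adds (p-1) crossings.
  Crossings = p^2 * c(K) + (p-1)*|q|
Step 2: = 2^2 * 13 + (2-1)*3
Step 3: = 4*13 + 1*3
Step 4: = 52 + 3 = 55

55


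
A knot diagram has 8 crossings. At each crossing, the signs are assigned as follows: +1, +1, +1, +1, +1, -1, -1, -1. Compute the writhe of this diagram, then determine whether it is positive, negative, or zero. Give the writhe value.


Step 1: Count positive crossings (+1).
Positive crossings: 5
Step 2: Count negative crossings (-1).
Negative crossings: 3
Step 3: Writhe = (positive) - (negative)
w = 5 - 3 = 2
Step 4: |w| = 2, and w is positive

2


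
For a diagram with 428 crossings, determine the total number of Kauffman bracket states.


Each crossing contributes 2 choices (A-smoothing or B-smoothing).
Total states = 2^428 = 693167423530203714894603546035770925859109268843954143792619895153655326951406405759993601526034894524347802740350892957243539456

693167423530203714894603546035770925859109268843954143792619895153655326951406405759993601526034894524347802740350892957243539456
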